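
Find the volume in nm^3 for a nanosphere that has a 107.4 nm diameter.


Radius r = 107.4/2 = 53.7 nm
Volume V = (4/3) * pi * r^3
V = (4/3) * pi * (53.7)^3
V = 648651.56 nm^3

648651.56


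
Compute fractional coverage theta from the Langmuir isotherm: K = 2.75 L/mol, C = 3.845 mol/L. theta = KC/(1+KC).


Langmuir isotherm: theta = K*C / (1 + K*C)
K*C = 2.75 * 3.845 = 10.57375
theta = 10.57375 / (1 + 10.57375) = 10.57375 / 11.57375
theta = 0.9136

0.9136


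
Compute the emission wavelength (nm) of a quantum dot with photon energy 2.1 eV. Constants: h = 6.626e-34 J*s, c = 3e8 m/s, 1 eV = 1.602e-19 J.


Convert energy: E = 2.1 eV = 2.1 * 1.602e-19 = 3.3642e-19 J
lambda = h*c / E = 6.626e-34 * 3e8 / 3.3642e-19
lambda = 5.90869e-07 m = 590.9 nm

590.9


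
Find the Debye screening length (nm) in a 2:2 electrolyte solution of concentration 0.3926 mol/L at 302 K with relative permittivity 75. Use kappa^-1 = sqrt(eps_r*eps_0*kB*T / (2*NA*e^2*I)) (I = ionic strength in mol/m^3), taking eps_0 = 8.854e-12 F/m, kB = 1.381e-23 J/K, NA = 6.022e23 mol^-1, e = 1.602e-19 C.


Ionic strength I = 0.3926 * 2^2 * 1000 = 1570.4 mol/m^3
kappa^-1 = sqrt(75 * 8.854e-12 * 1.381e-23 * 302 / (2 * 6.022e23 * (1.602e-19)^2 * 1570.4))
kappa^-1 = 0.239 nm

0.239


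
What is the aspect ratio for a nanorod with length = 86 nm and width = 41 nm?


Aspect ratio AR = length / diameter
AR = 86 / 41
AR = 2.1

2.1


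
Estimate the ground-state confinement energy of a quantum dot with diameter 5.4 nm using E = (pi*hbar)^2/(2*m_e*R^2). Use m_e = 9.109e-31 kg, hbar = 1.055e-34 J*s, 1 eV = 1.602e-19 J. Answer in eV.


Radius R = 5.4/2 = 2.7 nm = 2.7e-09 m
E = (pi * 1.055e-34)^2 / (2 * 9.109e-31 * (2.7e-09)^2)
E(J) = 8.27135e-21
E = E(J) / 1.602e-19 = 0.0516 eV

0.0516


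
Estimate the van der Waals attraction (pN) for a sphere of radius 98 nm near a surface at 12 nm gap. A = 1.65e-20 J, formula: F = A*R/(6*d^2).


Convert to SI: R = 98 nm = 9.8e-08 m, d = 12 nm = 1.2e-08 m
F = A * R / (6 * d^2)
F = 1.65e-20 * 9.8e-08 / (6 * (1.2e-08)^2)
F = 1.87153e-12 N = 1.872 pN

1.872


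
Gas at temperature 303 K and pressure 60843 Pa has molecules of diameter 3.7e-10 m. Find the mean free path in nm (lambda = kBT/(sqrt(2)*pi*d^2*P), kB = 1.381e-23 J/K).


Mean free path: lambda = kB*T / (sqrt(2) * pi * d^2 * P)
lambda = 1.381e-23 * 303 / (sqrt(2) * pi * (3.7e-10)^2 * 60843)
lambda = 1.13073e-07 m
lambda = 113.07 nm

113.07


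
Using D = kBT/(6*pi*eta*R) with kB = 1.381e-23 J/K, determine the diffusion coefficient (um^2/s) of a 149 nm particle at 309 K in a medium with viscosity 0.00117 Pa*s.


Radius R = 149/2 = 74.5 nm = 7.45e-08 m
D = kB*T / (6*pi*eta*R)
D = 1.381e-23 * 309 / (6 * pi * 0.00117 * 7.45e-08)
D = 2.59722e-12 m^2/s = 2.597 um^2/s

2.597


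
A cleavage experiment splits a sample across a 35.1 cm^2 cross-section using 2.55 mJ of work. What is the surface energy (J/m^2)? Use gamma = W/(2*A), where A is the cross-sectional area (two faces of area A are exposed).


Convert: A = 35.1 cm^2 = 0.00351 m^2, W = 2.55 mJ = 0.00255 J
Cleaving exposes two faces of area A, so total new surface = 2*A and gamma = W / (2*A)
gamma = 0.00255 / (2 * 0.00351)
gamma = 0.363 J/m^2

0.363


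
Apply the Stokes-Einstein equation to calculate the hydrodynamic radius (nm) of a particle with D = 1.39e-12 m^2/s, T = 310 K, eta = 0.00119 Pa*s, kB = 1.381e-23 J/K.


Stokes-Einstein: R = kB*T / (6*pi*eta*D)
R = 1.381e-23 * 310 / (6 * pi * 0.00119 * 1.39e-12)
R = 1.37307e-07 m = 137.31 nm

137.31


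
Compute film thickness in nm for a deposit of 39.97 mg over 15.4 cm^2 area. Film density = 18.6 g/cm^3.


Convert: m = 39.97 mg = 3.9970e-05 kg, A = 15.4 cm^2 = 1.5400e-03 m^2, rho = 18.6 g/cm^3 = 18600 kg/m^3
t = m / (A * rho)
t = 3.9970e-05 / (1.5400e-03 * 18600)
t = 1.3954e-06 m = 1395.4 nm

1395.4


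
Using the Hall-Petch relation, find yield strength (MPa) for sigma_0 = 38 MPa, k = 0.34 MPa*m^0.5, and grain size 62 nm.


d = 62 nm = 6.2e-08 m
sqrt(d) = 0.000248998
Hall-Petch contribution = k / sqrt(d) = 0.34 / 0.000248998 = 1365.5 MPa
sigma = sigma_0 + k/sqrt(d) = 38 + 1365.5 = 1403.5 MPa

1403.5


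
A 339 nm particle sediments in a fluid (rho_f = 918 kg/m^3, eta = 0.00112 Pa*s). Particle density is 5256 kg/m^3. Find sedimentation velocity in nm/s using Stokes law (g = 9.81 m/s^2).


Radius R = 339/2 nm = 1.695e-07 m
Density difference = 5256 - 918 = 4338 kg/m^3
v = 2 * R^2 * (rho_p - rho_f) * g / (9 * eta)
v = 2 * (1.695e-07)^2 * 4338 * 9.81 / (9 * 0.00112)
v = 2.42587e-07 m/s = 242.5869 nm/s

242.5869


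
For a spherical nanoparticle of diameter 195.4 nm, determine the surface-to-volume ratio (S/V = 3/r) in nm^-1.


Radius r = 195.4/2 = 97.7 nm
S/V = 3 / r = 3 / 97.7
S/V = 0.0307 nm^-1

0.0307


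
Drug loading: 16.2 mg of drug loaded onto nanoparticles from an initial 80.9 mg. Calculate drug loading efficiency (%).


Drug loading efficiency = (drug loaded / drug initial) * 100
DLE = 16.2 / 80.9 * 100
DLE = 0.2002 * 100
DLE = 20.02%

20.02


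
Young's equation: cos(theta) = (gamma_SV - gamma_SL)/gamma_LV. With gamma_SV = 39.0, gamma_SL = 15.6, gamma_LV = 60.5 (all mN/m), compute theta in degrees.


cos(theta) = (gamma_SV - gamma_SL) / gamma_LV
cos(theta) = (39.0 - 15.6) / 60.5
cos(theta) = 0.386777
theta = arccos(0.386777) = 67.25 degrees

67.25


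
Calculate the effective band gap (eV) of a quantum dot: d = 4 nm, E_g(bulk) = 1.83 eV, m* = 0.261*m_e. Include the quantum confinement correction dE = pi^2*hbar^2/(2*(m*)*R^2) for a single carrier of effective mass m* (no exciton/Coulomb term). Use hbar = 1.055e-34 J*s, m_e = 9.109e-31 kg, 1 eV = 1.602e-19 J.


Radius R = 4/2 nm = 2e-09 m
Confinement energy dE = pi^2 * hbar^2 / (2 * m_eff * m_e * R^2)
dE = pi^2 * (1.055e-34)^2 / (2 * 0.261 * 9.109e-31 * (2e-09)^2) J, divided by 1.602e-19 J/eV
dE = 0.3605 eV
Total band gap = E_g(bulk) + dE = 1.83 + 0.3605 = 2.1905 eV

2.1905


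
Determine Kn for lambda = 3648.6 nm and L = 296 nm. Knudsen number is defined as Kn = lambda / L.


Knudsen number Kn = lambda / L
Kn = 3648.6 / 296
Kn = 12.3264

12.3264


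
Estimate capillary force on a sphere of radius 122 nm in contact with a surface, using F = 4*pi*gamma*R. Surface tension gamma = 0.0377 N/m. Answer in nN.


Convert radius: R = 122 nm = 1.22e-07 m
F = 4 * pi * gamma * R
F = 4 * pi * 0.0377 * 1.22e-07
F = 5.77978e-08 N = 57.7978 nN

57.7978


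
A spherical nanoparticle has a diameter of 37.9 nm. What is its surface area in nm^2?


Radius r = 37.9/2 = 18.95 nm
Surface area SA = 4 * pi * r^2
SA = 4 * pi * (18.95)^2
SA = 4512.62 nm^2

4512.62


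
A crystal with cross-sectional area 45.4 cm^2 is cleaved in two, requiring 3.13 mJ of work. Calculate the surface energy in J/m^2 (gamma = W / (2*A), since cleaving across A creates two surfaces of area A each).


Convert: A = 45.4 cm^2 = 0.00454 m^2, W = 3.13 mJ = 0.00313 J
Cleaving exposes two faces of area A, so total new surface = 2*A and gamma = W / (2*A)
gamma = 0.00313 / (2 * 0.00454)
gamma = 0.345 J/m^2

0.345


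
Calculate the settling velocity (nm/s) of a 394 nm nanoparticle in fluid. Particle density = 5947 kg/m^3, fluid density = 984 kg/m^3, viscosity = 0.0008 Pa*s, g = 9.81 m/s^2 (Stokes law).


Radius R = 394/2 nm = 1.97e-07 m
Density difference = 5947 - 984 = 4963 kg/m^3
v = 2 * R^2 * (rho_p - rho_f) * g / (9 * eta)
v = 2 * (1.97e-07)^2 * 4963 * 9.81 / (9 * 0.0008)
v = 5.2486e-07 m/s = 524.8597 nm/s

524.8597


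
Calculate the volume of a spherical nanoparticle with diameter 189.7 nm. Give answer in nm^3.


Radius r = 189.7/2 = 94.85 nm
Volume V = (4/3) * pi * r^3
V = (4/3) * pi * (94.85)^3
V = 3574379.12 nm^3

3574379.12


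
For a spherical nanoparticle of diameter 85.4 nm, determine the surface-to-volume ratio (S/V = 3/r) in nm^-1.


Radius r = 85.4/2 = 42.7 nm
S/V = 3 / r = 3 / 42.7
S/V = 0.0703 nm^-1

0.0703


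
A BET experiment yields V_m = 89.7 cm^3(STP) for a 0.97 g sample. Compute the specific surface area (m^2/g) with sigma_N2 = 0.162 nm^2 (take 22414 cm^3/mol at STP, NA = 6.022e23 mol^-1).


Number of moles in monolayer = V_m / 22414 = 89.7 / 22414 = 0.00400196
Number of molecules = moles * NA = 0.00400196 * 6.022e23
SA = molecules * sigma / mass
SA = (89.7 / 22414) * 6.022e23 * 0.162e-18 / 0.97
SA = 402.5 m^2/g

402.5


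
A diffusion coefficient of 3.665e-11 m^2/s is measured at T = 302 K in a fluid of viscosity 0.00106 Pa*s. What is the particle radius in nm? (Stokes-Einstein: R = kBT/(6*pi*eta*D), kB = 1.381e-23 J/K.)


Stokes-Einstein: R = kB*T / (6*pi*eta*D)
R = 1.381e-23 * 302 / (6 * pi * 0.00106 * 3.665e-11)
R = 5.69534e-09 m = 5.7 nm

5.7


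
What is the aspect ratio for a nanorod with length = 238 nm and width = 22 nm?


Aspect ratio AR = length / diameter
AR = 238 / 22
AR = 10.82

10.82


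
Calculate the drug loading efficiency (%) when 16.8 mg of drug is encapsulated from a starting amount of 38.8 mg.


Drug loading efficiency = (drug loaded / drug initial) * 100
DLE = 16.8 / 38.8 * 100
DLE = 0.433 * 100
DLE = 43.3%

43.3


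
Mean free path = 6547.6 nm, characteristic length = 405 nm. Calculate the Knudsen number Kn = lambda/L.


Knudsen number Kn = lambda / L
Kn = 6547.6 / 405
Kn = 16.1669

16.1669


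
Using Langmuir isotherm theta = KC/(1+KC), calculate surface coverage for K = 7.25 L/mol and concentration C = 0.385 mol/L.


Langmuir isotherm: theta = K*C / (1 + K*C)
K*C = 7.25 * 0.385 = 2.79125
theta = 2.79125 / (1 + 2.79125) = 2.79125 / 3.79125
theta = 0.7362

0.7362


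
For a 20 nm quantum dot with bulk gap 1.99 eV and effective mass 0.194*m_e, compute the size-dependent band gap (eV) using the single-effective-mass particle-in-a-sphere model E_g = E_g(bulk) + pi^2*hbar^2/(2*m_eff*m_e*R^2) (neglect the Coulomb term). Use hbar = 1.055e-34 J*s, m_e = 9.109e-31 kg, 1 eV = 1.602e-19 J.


Radius R = 20/2 nm = 1e-08 m
Confinement energy dE = pi^2 * hbar^2 / (2 * m_eff * m_e * R^2)
dE = pi^2 * (1.055e-34)^2 / (2 * 0.194 * 9.109e-31 * (1e-08)^2) J, divided by 1.602e-19 J/eV
dE = 0.0194 eV
Total band gap = E_g(bulk) + dE = 1.99 + 0.0194 = 2.0094 eV

2.0094


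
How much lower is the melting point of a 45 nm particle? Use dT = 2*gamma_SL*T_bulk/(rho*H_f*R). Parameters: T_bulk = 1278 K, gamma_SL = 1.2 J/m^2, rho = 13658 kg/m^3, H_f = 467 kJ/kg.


Radius R = 45/2 = 22.5 nm = 2.25e-08 m
Convert H_f = 467 kJ/kg = 467000 J/kg
dT = 2 * gamma_SL * T_bulk / (rho * H_f * R)
dT = 2 * 1.2 * 1278 / (13658 * 467000 * 2.25e-08)
dT = 21.4 K

21.4


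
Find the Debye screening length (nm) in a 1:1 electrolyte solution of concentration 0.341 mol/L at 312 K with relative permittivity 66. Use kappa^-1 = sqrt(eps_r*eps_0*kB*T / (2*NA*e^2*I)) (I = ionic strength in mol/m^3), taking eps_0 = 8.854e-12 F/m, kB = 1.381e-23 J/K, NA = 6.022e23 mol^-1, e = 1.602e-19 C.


Ionic strength I = 0.341 * 1^2 * 1000 = 341 mol/m^3
kappa^-1 = sqrt(66 * 8.854e-12 * 1.381e-23 * 312 / (2 * 6.022e23 * (1.602e-19)^2 * 341))
kappa^-1 = 0.489 nm

0.489


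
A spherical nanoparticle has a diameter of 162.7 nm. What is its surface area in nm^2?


Radius r = 162.7/2 = 81.35 nm
Surface area SA = 4 * pi * r^2
SA = 4 * pi * (81.35)^2
SA = 83162.01 nm^2

83162.01


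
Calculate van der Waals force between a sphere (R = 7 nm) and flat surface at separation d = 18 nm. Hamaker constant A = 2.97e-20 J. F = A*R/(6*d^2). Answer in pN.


Convert to SI: R = 7 nm = 7e-09 m, d = 18 nm = 1.8e-08 m
F = A * R / (6 * d^2)
F = 2.97e-20 * 7e-09 / (6 * (1.8e-08)^2)
F = 1.06944e-13 N = 0.107 pN

0.107


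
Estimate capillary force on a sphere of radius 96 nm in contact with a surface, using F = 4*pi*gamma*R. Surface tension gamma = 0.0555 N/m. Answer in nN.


Convert radius: R = 96 nm = 9.6e-08 m
F = 4 * pi * gamma * R
F = 4 * pi * 0.0555 * 9.6e-08
F = 6.69536e-08 N = 66.9536 nN

66.9536


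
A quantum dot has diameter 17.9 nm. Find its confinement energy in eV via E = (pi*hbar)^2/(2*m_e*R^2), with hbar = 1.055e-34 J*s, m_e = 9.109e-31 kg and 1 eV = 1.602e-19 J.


Radius R = 17.9/2 = 8.95 nm = 8.95e-09 m
E = (pi * 1.055e-34)^2 / (2 * 9.109e-31 * (8.95e-09)^2)
E(J) = 7.52762e-22
E = E(J) / 1.602e-19 = 0.0047 eV

0.0047


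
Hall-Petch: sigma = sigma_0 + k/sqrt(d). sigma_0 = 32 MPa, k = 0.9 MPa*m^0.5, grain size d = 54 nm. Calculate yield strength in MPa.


d = 54 nm = 5.4e-08 m
sqrt(d) = 0.000232379
Hall-Petch contribution = k / sqrt(d) = 0.9 / 0.000232379 = 3873.0 MPa
sigma = sigma_0 + k/sqrt(d) = 32 + 3873.0 = 3905.0 MPa

3905.0


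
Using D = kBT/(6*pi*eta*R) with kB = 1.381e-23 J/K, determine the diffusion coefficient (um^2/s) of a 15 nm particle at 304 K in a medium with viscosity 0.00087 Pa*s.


Radius R = 15/2 = 7.5 nm = 7.5e-09 m
D = kB*T / (6*pi*eta*R)
D = 1.381e-23 * 304 / (6 * pi * 0.00087 * 7.5e-09)
D = 3.41339e-11 m^2/s = 34.134 um^2/s

34.134


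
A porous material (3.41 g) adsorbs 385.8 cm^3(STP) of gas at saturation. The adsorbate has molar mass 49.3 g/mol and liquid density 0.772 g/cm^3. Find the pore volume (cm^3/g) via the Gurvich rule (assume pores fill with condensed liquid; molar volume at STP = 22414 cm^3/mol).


Moles adsorbed n = V_ads / 22414 = 385.8 / 22414 = 1.721246e-02 mol
Liquid volume V_liq = n * M / rho_liq = 1.721246e-02 * 49.3 / 0.772 = 1.09919 cm^3
Specific pore volume V_pore = V_liq / m_sample = 1.09919 / 3.41
V_pore = 0.3223 cm^3/g

0.3223


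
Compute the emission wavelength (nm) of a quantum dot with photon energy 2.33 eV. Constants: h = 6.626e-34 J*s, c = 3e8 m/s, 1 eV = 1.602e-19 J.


Convert energy: E = 2.33 eV = 2.33 * 1.602e-19 = 3.73266e-19 J
lambda = h*c / E = 6.626e-34 * 3e8 / 3.73266e-19
lambda = 5.32542e-07 m = 532.5 nm

532.5


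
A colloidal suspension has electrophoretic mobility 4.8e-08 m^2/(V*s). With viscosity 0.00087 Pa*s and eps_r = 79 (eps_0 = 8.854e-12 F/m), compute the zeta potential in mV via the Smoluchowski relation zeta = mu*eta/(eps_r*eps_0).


Smoluchowski equation: zeta = mu * eta / (eps_r * eps_0)
zeta = 4.8e-08 * 0.00087 / (79 * 8.854e-12)
zeta = 0.059703 V = 59.7 mV

59.7


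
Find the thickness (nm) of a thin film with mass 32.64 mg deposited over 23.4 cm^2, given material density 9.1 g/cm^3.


Convert: m = 32.64 mg = 3.2640e-05 kg, A = 23.4 cm^2 = 2.3400e-03 m^2, rho = 9.1 g/cm^3 = 9100 kg/m^3
t = m / (A * rho)
t = 3.2640e-05 / (2.3400e-03 * 9100)
t = 1.5328e-06 m = 1532.8 nm

1532.8


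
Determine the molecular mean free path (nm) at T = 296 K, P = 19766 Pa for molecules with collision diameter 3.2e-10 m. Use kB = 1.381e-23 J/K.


Mean free path: lambda = kB*T / (sqrt(2) * pi * d^2 * P)
lambda = 1.381e-23 * 296 / (sqrt(2) * pi * (3.2e-10)^2 * 19766)
lambda = 4.54571e-07 m
lambda = 454.57 nm

454.57


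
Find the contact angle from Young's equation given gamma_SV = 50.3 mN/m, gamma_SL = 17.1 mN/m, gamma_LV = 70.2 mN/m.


cos(theta) = (gamma_SV - gamma_SL) / gamma_LV
cos(theta) = (50.3 - 17.1) / 70.2
cos(theta) = 0.472934
theta = arccos(0.472934) = 61.78 degrees

61.78


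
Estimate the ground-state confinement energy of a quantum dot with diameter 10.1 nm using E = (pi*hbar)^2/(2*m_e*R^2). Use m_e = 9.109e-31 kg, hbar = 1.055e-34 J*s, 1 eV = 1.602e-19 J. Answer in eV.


Radius R = 10.1/2 = 5.05 nm = 5.05e-09 m
E = (pi * 1.055e-34)^2 / (2 * 9.109e-31 * (5.05e-09)^2)
E(J) = 2.3644e-21
E = E(J) / 1.602e-19 = 0.0148 eV

0.0148


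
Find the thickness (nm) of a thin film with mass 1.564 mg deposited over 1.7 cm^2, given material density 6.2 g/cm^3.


Convert: m = 1.564 mg = 1.5640e-06 kg, A = 1.7 cm^2 = 1.7000e-04 m^2, rho = 6.2 g/cm^3 = 6200 kg/m^3
t = m / (A * rho)
t = 1.5640e-06 / (1.7000e-04 * 6200)
t = 1.4839e-06 m = 1483.9 nm

1483.9


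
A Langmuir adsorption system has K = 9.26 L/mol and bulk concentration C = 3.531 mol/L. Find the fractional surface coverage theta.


Langmuir isotherm: theta = K*C / (1 + K*C)
K*C = 9.26 * 3.531 = 32.69706
theta = 32.69706 / (1 + 32.69706) = 32.69706 / 33.69706
theta = 0.9703

0.9703


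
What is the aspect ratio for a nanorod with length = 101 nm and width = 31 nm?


Aspect ratio AR = length / diameter
AR = 101 / 31
AR = 3.26

3.26


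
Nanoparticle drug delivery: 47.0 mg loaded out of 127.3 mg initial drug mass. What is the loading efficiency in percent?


Drug loading efficiency = (drug loaded / drug initial) * 100
DLE = 47.0 / 127.3 * 100
DLE = 0.3692 * 100
DLE = 36.92%

36.92


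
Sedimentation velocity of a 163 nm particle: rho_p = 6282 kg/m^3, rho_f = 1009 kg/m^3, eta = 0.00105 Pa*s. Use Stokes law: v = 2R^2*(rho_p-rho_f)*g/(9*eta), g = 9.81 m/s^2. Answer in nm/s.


Radius R = 163/2 nm = 8.15e-08 m
Density difference = 6282 - 1009 = 5273 kg/m^3
v = 2 * R^2 * (rho_p - rho_f) * g / (9 * eta)
v = 2 * (8.15e-08)^2 * 5273 * 9.81 / (9 * 0.00105)
v = 7.27177e-08 m/s = 72.7177 nm/s

72.7177


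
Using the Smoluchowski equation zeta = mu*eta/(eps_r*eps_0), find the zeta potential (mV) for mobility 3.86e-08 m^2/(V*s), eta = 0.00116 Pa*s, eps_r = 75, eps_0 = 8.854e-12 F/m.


Smoluchowski equation: zeta = mu * eta / (eps_r * eps_0)
zeta = 3.86e-08 * 0.00116 / (75 * 8.854e-12)
zeta = 0.067429 V = 67.43 mV

67.43


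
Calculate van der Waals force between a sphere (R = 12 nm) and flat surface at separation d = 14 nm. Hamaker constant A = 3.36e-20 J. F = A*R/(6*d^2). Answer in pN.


Convert to SI: R = 12 nm = 1.2e-08 m, d = 14 nm = 1.4e-08 m
F = A * R / (6 * d^2)
F = 3.36e-20 * 1.2e-08 / (6 * (1.4e-08)^2)
F = 3.42857e-13 N = 0.343 pN

0.343


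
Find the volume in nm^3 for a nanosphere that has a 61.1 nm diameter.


Radius r = 61.1/2 = 30.55 nm
Volume V = (4/3) * pi * r^3
V = (4/3) * pi * (30.55)^3
V = 119432.43 nm^3

119432.43


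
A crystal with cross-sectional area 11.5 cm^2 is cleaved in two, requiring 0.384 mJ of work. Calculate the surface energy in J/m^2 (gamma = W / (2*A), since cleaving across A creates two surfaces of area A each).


Convert: A = 11.5 cm^2 = 0.00115 m^2, W = 0.384 mJ = 0.000384 J
Cleaving exposes two faces of area A, so total new surface = 2*A and gamma = W / (2*A)
gamma = 0.000384 / (2 * 0.00115)
gamma = 0.167 J/m^2

0.167


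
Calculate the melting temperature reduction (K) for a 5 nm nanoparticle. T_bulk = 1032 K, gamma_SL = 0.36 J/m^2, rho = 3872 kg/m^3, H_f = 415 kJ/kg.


Radius R = 5/2 = 2.5 nm = 2.5e-09 m
Convert H_f = 415 kJ/kg = 415000 J/kg
dT = 2 * gamma_SL * T_bulk / (rho * H_f * R)
dT = 2 * 0.36 * 1032 / (3872 * 415000 * 2.5e-09)
dT = 185.0 K

185.0


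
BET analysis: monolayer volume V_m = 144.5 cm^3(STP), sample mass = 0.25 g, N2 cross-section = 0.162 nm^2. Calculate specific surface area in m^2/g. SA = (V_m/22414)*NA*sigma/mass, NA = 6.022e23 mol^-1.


Number of moles in monolayer = V_m / 22414 = 144.5 / 22414 = 0.00644686
Number of molecules = moles * NA = 0.00644686 * 6.022e23
SA = molecules * sigma / mass
SA = (144.5 / 22414) * 6.022e23 * 0.162e-18 / 0.25
SA = 2515.7 m^2/g

2515.7


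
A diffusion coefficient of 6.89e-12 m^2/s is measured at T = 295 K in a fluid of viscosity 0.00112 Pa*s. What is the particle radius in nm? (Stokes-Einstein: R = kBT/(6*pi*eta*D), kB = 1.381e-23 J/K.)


Stokes-Einstein: R = kB*T / (6*pi*eta*D)
R = 1.381e-23 * 295 / (6 * pi * 0.00112 * 6.89e-12)
R = 2.80077e-08 m = 28.01 nm

28.01


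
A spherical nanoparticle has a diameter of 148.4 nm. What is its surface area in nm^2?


Radius r = 148.4/2 = 74.2 nm
Surface area SA = 4 * pi * r^2
SA = 4 * pi * (74.2)^2
SA = 69185.91 nm^2

69185.91


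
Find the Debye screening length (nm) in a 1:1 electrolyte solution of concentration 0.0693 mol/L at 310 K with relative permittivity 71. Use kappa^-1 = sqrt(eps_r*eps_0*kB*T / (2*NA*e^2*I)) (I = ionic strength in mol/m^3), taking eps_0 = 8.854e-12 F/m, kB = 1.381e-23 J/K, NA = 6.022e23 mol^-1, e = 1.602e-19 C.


Ionic strength I = 0.0693 * 1^2 * 1000 = 69.3 mol/m^3
kappa^-1 = sqrt(71 * 8.854e-12 * 1.381e-23 * 310 / (2 * 6.022e23 * (1.602e-19)^2 * 69.3))
kappa^-1 = 1.121 nm

1.121


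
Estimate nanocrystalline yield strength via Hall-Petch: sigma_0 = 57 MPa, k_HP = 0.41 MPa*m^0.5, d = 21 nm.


d = 21 nm = 2.1e-08 m
sqrt(d) = 0.0001449138
Hall-Petch contribution = k / sqrt(d) = 0.41 / 0.0001449138 = 2829.3 MPa
sigma = sigma_0 + k/sqrt(d) = 57 + 2829.3 = 2886.3 MPa

2886.3


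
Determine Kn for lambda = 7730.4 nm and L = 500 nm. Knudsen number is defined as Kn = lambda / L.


Knudsen number Kn = lambda / L
Kn = 7730.4 / 500
Kn = 15.4608

15.4608


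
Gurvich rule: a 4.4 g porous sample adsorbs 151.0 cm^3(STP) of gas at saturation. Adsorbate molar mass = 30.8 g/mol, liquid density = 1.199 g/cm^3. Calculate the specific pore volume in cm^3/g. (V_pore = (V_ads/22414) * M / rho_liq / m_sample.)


Moles adsorbed n = V_ads / 22414 = 151.0 / 22414 = 6.736861e-03 mol
Liquid volume V_liq = n * M / rho_liq = 6.736861e-03 * 30.8 / 1.199 = 0.17306 cm^3
Specific pore volume V_pore = V_liq / m_sample = 0.17306 / 4.4
V_pore = 0.0393 cm^3/g

0.0393


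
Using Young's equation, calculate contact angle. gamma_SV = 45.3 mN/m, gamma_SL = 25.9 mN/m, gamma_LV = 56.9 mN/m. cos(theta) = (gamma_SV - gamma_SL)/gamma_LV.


cos(theta) = (gamma_SV - gamma_SL) / gamma_LV
cos(theta) = (45.3 - 25.9) / 56.9
cos(theta) = 0.340949
theta = arccos(0.340949) = 70.07 degrees

70.07


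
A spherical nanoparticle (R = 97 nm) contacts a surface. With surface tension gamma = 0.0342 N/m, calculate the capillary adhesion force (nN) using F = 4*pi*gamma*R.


Convert radius: R = 97 nm = 9.7e-08 m
F = 4 * pi * gamma * R
F = 4 * pi * 0.0342 * 9.7e-08
F = 4.16877e-08 N = 41.6877 nN

41.6877


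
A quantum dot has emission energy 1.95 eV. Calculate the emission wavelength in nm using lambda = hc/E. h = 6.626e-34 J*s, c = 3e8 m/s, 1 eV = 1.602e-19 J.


Convert energy: E = 1.95 eV = 1.95 * 1.602e-19 = 3.1239e-19 J
lambda = h*c / E = 6.626e-34 * 3e8 / 3.1239e-19
lambda = 6.3632e-07 m = 636.3 nm

636.3


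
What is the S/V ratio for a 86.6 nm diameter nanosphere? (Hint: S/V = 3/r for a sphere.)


Radius r = 86.6/2 = 43.3 nm
S/V = 3 / r = 3 / 43.3
S/V = 0.0693 nm^-1

0.0693


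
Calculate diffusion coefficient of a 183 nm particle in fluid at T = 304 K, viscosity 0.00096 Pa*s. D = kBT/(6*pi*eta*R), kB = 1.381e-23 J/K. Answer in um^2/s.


Radius R = 183/2 = 91.5 nm = 9.15e-08 m
D = kB*T / (6*pi*eta*R)
D = 1.381e-23 * 304 / (6 * pi * 0.00096 * 9.15e-08)
D = 2.53556e-12 m^2/s = 2.536 um^2/s

2.536


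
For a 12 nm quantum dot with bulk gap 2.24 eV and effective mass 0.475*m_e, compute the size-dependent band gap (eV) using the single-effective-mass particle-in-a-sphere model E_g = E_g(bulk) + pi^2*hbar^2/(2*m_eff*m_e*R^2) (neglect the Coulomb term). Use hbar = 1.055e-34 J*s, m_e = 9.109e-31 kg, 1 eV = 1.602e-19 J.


Radius R = 12/2 nm = 6e-09 m
Confinement energy dE = pi^2 * hbar^2 / (2 * m_eff * m_e * R^2)
dE = pi^2 * (1.055e-34)^2 / (2 * 0.475 * 9.109e-31 * (6e-09)^2) J, divided by 1.602e-19 J/eV
dE = 0.022 eV
Total band gap = E_g(bulk) + dE = 2.24 + 0.022 = 2.262 eV

2.262


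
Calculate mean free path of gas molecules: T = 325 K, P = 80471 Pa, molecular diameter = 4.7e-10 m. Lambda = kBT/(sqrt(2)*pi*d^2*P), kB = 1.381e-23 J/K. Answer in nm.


Mean free path: lambda = kB*T / (sqrt(2) * pi * d^2 * P)
lambda = 1.381e-23 * 325 / (sqrt(2) * pi * (4.7e-10)^2 * 80471)
lambda = 5.68299e-08 m
lambda = 56.83 nm

56.83


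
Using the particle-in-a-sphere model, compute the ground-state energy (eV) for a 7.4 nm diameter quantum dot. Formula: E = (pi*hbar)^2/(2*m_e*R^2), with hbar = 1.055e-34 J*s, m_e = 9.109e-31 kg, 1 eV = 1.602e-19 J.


Radius R = 7.4/2 = 3.7 nm = 3.7e-09 m
E = (pi * 1.055e-34)^2 / (2 * 9.109e-31 * (3.7e-09)^2)
E(J) = 4.40454e-21
E = E(J) / 1.602e-19 = 0.0275 eV

0.0275


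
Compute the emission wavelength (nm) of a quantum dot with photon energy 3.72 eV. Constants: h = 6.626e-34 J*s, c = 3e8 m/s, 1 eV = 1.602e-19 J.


Convert energy: E = 3.72 eV = 3.72 * 1.602e-19 = 5.95944e-19 J
lambda = h*c / E = 6.626e-34 * 3e8 / 5.95944e-19
lambda = 3.33555e-07 m = 333.6 nm

333.6


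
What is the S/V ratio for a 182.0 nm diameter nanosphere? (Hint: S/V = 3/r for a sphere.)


Radius r = 182.0/2 = 91 nm
S/V = 3 / r = 3 / 91
S/V = 0.033 nm^-1

0.033


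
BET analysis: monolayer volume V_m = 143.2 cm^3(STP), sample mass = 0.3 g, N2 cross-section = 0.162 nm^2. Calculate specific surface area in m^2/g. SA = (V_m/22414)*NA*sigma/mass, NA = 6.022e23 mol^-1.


Number of moles in monolayer = V_m / 22414 = 143.2 / 22414 = 0.00638886
Number of molecules = moles * NA = 0.00638886 * 6.022e23
SA = molecules * sigma / mass
SA = (143.2 / 22414) * 6.022e23 * 0.162e-18 / 0.3
SA = 2077.6 m^2/g

2077.6


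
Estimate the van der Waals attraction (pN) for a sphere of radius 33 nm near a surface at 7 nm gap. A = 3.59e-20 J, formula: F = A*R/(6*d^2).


Convert to SI: R = 33 nm = 3.3e-08 m, d = 7 nm = 7e-09 m
F = A * R / (6 * d^2)
F = 3.59e-20 * 3.3e-08 / (6 * (7e-09)^2)
F = 4.02959e-12 N = 4.03 pN

4.03


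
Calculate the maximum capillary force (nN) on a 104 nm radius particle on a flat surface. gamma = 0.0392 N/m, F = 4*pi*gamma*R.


Convert radius: R = 104 nm = 1.04e-07 m
F = 4 * pi * gamma * R
F = 4 * pi * 0.0392 * 1.04e-07
F = 5.12306e-08 N = 51.2306 nN

51.2306


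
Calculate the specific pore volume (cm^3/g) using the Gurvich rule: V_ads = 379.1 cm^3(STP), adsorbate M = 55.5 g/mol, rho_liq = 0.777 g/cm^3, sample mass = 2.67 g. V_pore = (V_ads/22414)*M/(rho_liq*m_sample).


Moles adsorbed n = V_ads / 22414 = 379.1 / 22414 = 1.691354e-02 mol
Liquid volume V_liq = n * M / rho_liq = 1.691354e-02 * 55.5 / 0.777 = 1.20811 cm^3
Specific pore volume V_pore = V_liq / m_sample = 1.20811 / 2.67
V_pore = 0.4525 cm^3/g

0.4525


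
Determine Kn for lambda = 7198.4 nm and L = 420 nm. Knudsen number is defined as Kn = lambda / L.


Knudsen number Kn = lambda / L
Kn = 7198.4 / 420
Kn = 17.139

17.139


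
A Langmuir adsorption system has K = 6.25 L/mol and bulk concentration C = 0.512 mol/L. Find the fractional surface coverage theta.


Langmuir isotherm: theta = K*C / (1 + K*C)
K*C = 6.25 * 0.512 = 3.2
theta = 3.2 / (1 + 3.2) = 3.2 / 4.2
theta = 0.7619

0.7619


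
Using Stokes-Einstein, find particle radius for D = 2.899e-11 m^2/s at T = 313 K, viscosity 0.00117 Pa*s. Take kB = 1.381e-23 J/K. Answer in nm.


Stokes-Einstein: R = kB*T / (6*pi*eta*D)
R = 1.381e-23 * 313 / (6 * pi * 0.00117 * 2.899e-11)
R = 6.76087e-09 m = 6.76 nm

6.76


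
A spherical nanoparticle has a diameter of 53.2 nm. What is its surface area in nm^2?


Radius r = 53.2/2 = 26.6 nm
Surface area SA = 4 * pi * r^2
SA = 4 * pi * (26.6)^2
SA = 8891.46 nm^2

8891.46


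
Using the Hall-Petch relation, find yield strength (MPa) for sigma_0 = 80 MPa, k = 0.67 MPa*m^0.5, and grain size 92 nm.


d = 92 nm = 9.2e-08 m
sqrt(d) = 0.000303315
Hall-Petch contribution = k / sqrt(d) = 0.67 / 0.000303315 = 2208.9 MPa
sigma = sigma_0 + k/sqrt(d) = 80 + 2208.9 = 2288.9 MPa

2288.9


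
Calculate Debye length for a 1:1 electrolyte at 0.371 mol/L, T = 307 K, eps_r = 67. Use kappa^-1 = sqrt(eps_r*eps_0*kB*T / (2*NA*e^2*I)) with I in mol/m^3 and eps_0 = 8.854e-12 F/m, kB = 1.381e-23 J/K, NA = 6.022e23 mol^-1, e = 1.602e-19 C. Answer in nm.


Ionic strength I = 0.371 * 1^2 * 1000 = 371 mol/m^3
kappa^-1 = sqrt(67 * 8.854e-12 * 1.381e-23 * 307 / (2 * 6.022e23 * (1.602e-19)^2 * 371))
kappa^-1 = 0.468 nm

0.468


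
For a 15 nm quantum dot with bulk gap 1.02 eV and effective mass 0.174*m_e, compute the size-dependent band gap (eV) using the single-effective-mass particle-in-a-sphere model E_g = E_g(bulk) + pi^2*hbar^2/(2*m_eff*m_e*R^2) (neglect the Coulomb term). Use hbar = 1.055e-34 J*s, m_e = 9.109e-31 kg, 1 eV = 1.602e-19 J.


Radius R = 15/2 nm = 7.5e-09 m
Confinement energy dE = pi^2 * hbar^2 / (2 * m_eff * m_e * R^2)
dE = pi^2 * (1.055e-34)^2 / (2 * 0.174 * 9.109e-31 * (7.5e-09)^2) J, divided by 1.602e-19 J/eV
dE = 0.0385 eV
Total band gap = E_g(bulk) + dE = 1.02 + 0.0385 = 1.0585 eV

1.0585


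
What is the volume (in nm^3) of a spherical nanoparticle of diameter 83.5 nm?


Radius r = 83.5/2 = 41.75 nm
Volume V = (4/3) * pi * r^3
V = (4/3) * pi * (41.75)^3
V = 304830.24 nm^3

304830.24


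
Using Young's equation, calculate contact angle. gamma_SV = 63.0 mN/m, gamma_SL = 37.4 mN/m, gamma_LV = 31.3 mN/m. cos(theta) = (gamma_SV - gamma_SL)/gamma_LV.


cos(theta) = (gamma_SV - gamma_SL) / gamma_LV
cos(theta) = (63.0 - 37.4) / 31.3
cos(theta) = 0.817891
theta = arccos(0.817891) = 35.13 degrees

35.13


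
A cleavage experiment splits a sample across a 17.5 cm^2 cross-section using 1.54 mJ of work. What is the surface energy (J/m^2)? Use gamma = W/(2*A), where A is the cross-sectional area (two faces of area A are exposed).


Convert: A = 17.5 cm^2 = 0.00175 m^2, W = 1.54 mJ = 0.00154 J
Cleaving exposes two faces of area A, so total new surface = 2*A and gamma = W / (2*A)
gamma = 0.00154 / (2 * 0.00175)
gamma = 0.44 J/m^2

0.44


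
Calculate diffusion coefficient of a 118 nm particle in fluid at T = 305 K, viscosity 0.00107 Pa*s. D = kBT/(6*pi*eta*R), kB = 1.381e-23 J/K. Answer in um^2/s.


Radius R = 118/2 = 59 nm = 5.9e-08 m
D = kB*T / (6*pi*eta*R)
D = 1.381e-23 * 305 / (6 * pi * 0.00107 * 5.9e-08)
D = 3.53962e-12 m^2/s = 3.54 um^2/s

3.54


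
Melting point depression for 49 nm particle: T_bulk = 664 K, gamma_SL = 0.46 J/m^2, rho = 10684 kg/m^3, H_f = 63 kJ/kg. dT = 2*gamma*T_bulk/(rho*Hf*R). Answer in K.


Radius R = 49/2 = 24.5 nm = 2.45e-08 m
Convert H_f = 63 kJ/kg = 63000 J/kg
dT = 2 * gamma_SL * T_bulk / (rho * H_f * R)
dT = 2 * 0.46 * 664 / (10684 * 63000 * 2.45e-08)
dT = 37.0 K

37.0


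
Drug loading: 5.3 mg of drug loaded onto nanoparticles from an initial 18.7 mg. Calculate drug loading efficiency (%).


Drug loading efficiency = (drug loaded / drug initial) * 100
DLE = 5.3 / 18.7 * 100
DLE = 0.2834 * 100
DLE = 28.34%

28.34


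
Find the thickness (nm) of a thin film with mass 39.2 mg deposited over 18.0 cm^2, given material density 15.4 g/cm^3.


Convert: m = 39.2 mg = 3.9200e-05 kg, A = 18.0 cm^2 = 1.8000e-03 m^2, rho = 15.4 g/cm^3 = 15400 kg/m^3
t = m / (A * rho)
t = 3.9200e-05 / (1.8000e-03 * 15400)
t = 1.4141e-06 m = 1414.1 nm

1414.1


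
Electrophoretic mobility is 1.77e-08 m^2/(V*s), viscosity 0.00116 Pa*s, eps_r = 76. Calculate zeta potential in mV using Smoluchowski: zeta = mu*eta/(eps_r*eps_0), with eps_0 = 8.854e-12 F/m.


Smoluchowski equation: zeta = mu * eta / (eps_r * eps_0)
zeta = 1.77e-08 * 0.00116 / (76 * 8.854e-12)
zeta = 0.030513 V = 30.51 mV

30.51


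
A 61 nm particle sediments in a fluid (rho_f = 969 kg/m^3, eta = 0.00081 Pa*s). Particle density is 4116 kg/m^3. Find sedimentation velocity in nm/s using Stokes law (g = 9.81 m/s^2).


Radius R = 61/2 nm = 3.05e-08 m
Density difference = 4116 - 969 = 3147 kg/m^3
v = 2 * R^2 * (rho_p - rho_f) * g / (9 * eta)
v = 2 * (3.05e-08)^2 * 3147 * 9.81 / (9 * 0.00081)
v = 7.87894e-09 m/s = 7.8789 nm/s

7.8789


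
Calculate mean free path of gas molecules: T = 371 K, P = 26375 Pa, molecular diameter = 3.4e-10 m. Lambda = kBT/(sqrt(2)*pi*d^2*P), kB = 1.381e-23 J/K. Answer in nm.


Mean free path: lambda = kB*T / (sqrt(2) * pi * d^2 * P)
lambda = 1.381e-23 * 371 / (sqrt(2) * pi * (3.4e-10)^2 * 26375)
lambda = 3.78227e-07 m
lambda = 378.23 nm

378.23


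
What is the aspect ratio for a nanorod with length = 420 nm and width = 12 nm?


Aspect ratio AR = length / diameter
AR = 420 / 12
AR = 35.0

35.0


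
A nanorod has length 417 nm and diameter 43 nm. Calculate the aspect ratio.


Aspect ratio AR = length / diameter
AR = 417 / 43
AR = 9.7

9.7


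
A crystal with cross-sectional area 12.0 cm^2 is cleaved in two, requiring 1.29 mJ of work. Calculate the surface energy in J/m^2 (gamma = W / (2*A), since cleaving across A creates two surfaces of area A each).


Convert: A = 12.0 cm^2 = 0.0012 m^2, W = 1.29 mJ = 0.00129 J
Cleaving exposes two faces of area A, so total new surface = 2*A and gamma = W / (2*A)
gamma = 0.00129 / (2 * 0.0012)
gamma = 0.537 J/m^2

0.537


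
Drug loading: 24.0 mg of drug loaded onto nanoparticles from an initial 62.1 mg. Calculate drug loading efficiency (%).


Drug loading efficiency = (drug loaded / drug initial) * 100
DLE = 24.0 / 62.1 * 100
DLE = 0.3865 * 100
DLE = 38.65%

38.65


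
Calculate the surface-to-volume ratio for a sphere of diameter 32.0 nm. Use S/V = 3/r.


Radius r = 32.0/2 = 16 nm
S/V = 3 / r = 3 / 16
S/V = 0.1875 nm^-1

0.1875


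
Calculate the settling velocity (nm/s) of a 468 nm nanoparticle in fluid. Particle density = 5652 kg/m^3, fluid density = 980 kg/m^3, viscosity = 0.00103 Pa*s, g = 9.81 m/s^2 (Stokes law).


Radius R = 468/2 nm = 2.34e-07 m
Density difference = 5652 - 980 = 4672 kg/m^3
v = 2 * R^2 * (rho_p - rho_f) * g / (9 * eta)
v = 2 * (2.34e-07)^2 * 4672 * 9.81 / (9 * 0.00103)
v = 5.41444e-07 m/s = 541.4443 nm/s

541.4443


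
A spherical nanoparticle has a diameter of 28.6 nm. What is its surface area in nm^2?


Radius r = 28.6/2 = 14.3 nm
Surface area SA = 4 * pi * r^2
SA = 4 * pi * (14.3)^2
SA = 2569.7 nm^2

2569.7


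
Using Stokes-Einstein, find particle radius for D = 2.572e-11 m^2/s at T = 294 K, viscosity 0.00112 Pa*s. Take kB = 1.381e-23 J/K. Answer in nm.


Stokes-Einstein: R = kB*T / (6*pi*eta*D)
R = 1.381e-23 * 294 / (6 * pi * 0.00112 * 2.572e-11)
R = 7.4774e-09 m = 7.48 nm

7.48


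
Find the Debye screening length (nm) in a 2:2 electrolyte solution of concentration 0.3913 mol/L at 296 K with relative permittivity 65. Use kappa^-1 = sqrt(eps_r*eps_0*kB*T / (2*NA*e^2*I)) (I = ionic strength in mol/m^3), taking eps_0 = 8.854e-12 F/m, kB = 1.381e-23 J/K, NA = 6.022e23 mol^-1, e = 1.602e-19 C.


Ionic strength I = 0.3913 * 2^2 * 1000 = 1565.2 mol/m^3
kappa^-1 = sqrt(65 * 8.854e-12 * 1.381e-23 * 296 / (2 * 6.022e23 * (1.602e-19)^2 * 1565.2))
kappa^-1 = 0.221 nm

0.221


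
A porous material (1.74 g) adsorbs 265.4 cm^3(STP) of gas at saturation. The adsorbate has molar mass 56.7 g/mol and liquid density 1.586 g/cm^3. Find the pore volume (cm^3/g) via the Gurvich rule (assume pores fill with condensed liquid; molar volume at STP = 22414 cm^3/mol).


Moles adsorbed n = V_ads / 22414 = 265.4 / 22414 = 1.184081e-02 mol
Liquid volume V_liq = n * M / rho_liq = 1.184081e-02 * 56.7 / 1.586 = 0.42331 cm^3
Specific pore volume V_pore = V_liq / m_sample = 0.42331 / 1.74
V_pore = 0.2433 cm^3/g

0.2433


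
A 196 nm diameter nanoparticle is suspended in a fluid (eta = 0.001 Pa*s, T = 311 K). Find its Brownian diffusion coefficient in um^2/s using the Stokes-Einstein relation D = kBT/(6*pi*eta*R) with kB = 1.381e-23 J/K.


Radius R = 196/2 = 98 nm = 9.8e-08 m
D = kB*T / (6*pi*eta*R)
D = 1.381e-23 * 311 / (6 * pi * 0.001 * 9.8e-08)
D = 2.32502e-12 m^2/s = 2.325 um^2/s

2.325


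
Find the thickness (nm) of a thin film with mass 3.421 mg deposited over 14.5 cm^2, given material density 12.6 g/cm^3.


Convert: m = 3.421 mg = 3.4210e-06 kg, A = 14.5 cm^2 = 1.4500e-03 m^2, rho = 12.6 g/cm^3 = 12600 kg/m^3
t = m / (A * rho)
t = 3.4210e-06 / (1.4500e-03 * 12600)
t = 1.8725e-07 m = 187.2 nm

187.2


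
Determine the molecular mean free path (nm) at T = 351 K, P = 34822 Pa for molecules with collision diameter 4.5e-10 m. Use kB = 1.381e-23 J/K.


Mean free path: lambda = kB*T / (sqrt(2) * pi * d^2 * P)
lambda = 1.381e-23 * 351 / (sqrt(2) * pi * (4.5e-10)^2 * 34822)
lambda = 1.54724e-07 m
lambda = 154.72 nm

154.72


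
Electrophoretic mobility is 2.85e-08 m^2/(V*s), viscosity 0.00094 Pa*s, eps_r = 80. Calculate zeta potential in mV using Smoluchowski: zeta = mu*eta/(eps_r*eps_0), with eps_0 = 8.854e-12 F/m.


Smoluchowski equation: zeta = mu * eta / (eps_r * eps_0)
zeta = 2.85e-08 * 0.00094 / (80 * 8.854e-12)
zeta = 0.037822 V = 37.82 mV

37.82


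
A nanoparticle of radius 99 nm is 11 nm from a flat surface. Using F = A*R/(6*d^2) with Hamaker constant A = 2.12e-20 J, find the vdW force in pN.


Convert to SI: R = 99 nm = 9.9e-08 m, d = 11 nm = 1.1e-08 m
F = A * R / (6 * d^2)
F = 2.12e-20 * 9.9e-08 / (6 * (1.1e-08)^2)
F = 2.89091e-12 N = 2.891 pN

2.891


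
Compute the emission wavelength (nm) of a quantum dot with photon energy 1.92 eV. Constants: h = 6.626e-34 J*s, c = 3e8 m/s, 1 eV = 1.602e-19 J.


Convert energy: E = 1.92 eV = 1.92 * 1.602e-19 = 3.07584e-19 J
lambda = h*c / E = 6.626e-34 * 3e8 / 3.07584e-19
lambda = 6.46262e-07 m = 646.3 nm

646.3


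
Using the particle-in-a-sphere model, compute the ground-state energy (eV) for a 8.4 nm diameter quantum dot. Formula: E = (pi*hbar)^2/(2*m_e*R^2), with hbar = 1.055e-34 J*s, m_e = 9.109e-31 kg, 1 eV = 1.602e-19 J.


Radius R = 8.4/2 = 4.2 nm = 4.2e-09 m
E = (pi * 1.055e-34)^2 / (2 * 9.109e-31 * (4.2e-09)^2)
E(J) = 3.41826e-21
E = E(J) / 1.602e-19 = 0.0213 eV

0.0213


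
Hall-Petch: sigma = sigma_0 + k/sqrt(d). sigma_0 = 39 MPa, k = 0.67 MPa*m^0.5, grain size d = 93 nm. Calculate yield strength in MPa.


d = 93 nm = 9.3e-08 m
sqrt(d) = 0.000304959
Hall-Petch contribution = k / sqrt(d) = 0.67 / 0.000304959 = 2197.0 MPa
sigma = sigma_0 + k/sqrt(d) = 39 + 2197.0 = 2236.0 MPa

2236.0


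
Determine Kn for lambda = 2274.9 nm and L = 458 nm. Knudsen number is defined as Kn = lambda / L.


Knudsen number Kn = lambda / L
Kn = 2274.9 / 458
Kn = 4.967

4.967


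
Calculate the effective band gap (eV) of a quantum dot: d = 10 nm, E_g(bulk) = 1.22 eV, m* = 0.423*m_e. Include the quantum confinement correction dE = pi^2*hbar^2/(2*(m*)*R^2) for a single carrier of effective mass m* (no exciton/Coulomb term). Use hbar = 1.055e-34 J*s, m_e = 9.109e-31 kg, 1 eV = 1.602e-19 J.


Radius R = 10/2 nm = 5e-09 m
Confinement energy dE = pi^2 * hbar^2 / (2 * m_eff * m_e * R^2)
dE = pi^2 * (1.055e-34)^2 / (2 * 0.423 * 9.109e-31 * (5e-09)^2) J, divided by 1.602e-19 J/eV
dE = 0.0356 eV
Total band gap = E_g(bulk) + dE = 1.22 + 0.0356 = 1.2556 eV

1.2556


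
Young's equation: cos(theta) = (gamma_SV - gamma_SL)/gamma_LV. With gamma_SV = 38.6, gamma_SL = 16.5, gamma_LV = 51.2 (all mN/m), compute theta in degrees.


cos(theta) = (gamma_SV - gamma_SL) / gamma_LV
cos(theta) = (38.6 - 16.5) / 51.2
cos(theta) = 0.431641
theta = arccos(0.431641) = 64.43 degrees

64.43


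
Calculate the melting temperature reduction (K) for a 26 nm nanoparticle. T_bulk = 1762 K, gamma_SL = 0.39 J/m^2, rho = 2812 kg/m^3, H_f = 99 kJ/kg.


Radius R = 26/2 = 13 nm = 1.3e-08 m
Convert H_f = 99 kJ/kg = 99000 J/kg
dT = 2 * gamma_SL * T_bulk / (rho * H_f * R)
dT = 2 * 0.39 * 1762 / (2812 * 99000 * 1.3e-08)
dT = 379.8 K

379.8


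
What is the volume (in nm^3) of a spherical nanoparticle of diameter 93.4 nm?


Radius r = 93.4/2 = 46.7 nm
Volume V = (4/3) * pi * r^3
V = (4/3) * pi * (46.7)^3
V = 426618.07 nm^3

426618.07


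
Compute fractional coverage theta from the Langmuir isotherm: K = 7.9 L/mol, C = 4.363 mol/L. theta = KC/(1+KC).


Langmuir isotherm: theta = K*C / (1 + K*C)
K*C = 7.9 * 4.363 = 34.4677
theta = 34.4677 / (1 + 34.4677) = 34.4677 / 35.4677
theta = 0.9718

0.9718


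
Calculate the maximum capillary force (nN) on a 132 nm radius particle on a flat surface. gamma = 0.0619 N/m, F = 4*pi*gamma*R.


Convert radius: R = 132 nm = 1.32e-07 m
F = 4 * pi * gamma * R
F = 4 * pi * 0.0619 * 1.32e-07
F = 1.02677e-07 N = 102.6773 nN

102.6773


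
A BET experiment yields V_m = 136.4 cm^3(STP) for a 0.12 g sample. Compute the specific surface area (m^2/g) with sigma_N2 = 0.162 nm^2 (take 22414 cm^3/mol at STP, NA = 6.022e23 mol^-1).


Number of moles in monolayer = V_m / 22414 = 136.4 / 22414 = 0.00608548
Number of molecules = moles * NA = 0.00608548 * 6.022e23
SA = molecules * sigma / mass
SA = (136.4 / 22414) * 6.022e23 * 0.162e-18 / 0.12
SA = 4947.3 m^2/g

4947.3


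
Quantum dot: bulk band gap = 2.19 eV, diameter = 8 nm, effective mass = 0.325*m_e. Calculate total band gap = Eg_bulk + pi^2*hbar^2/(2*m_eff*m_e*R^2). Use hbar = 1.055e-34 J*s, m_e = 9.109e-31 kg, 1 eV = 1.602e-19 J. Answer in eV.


Radius R = 8/2 nm = 4e-09 m
Confinement energy dE = pi^2 * hbar^2 / (2 * m_eff * m_e * R^2)
dE = pi^2 * (1.055e-34)^2 / (2 * 0.325 * 9.109e-31 * (4e-09)^2) J, divided by 1.602e-19 J/eV
dE = 0.0724 eV
Total band gap = E_g(bulk) + dE = 2.19 + 0.0724 = 2.2624 eV

2.2624
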